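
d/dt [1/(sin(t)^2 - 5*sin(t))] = (5 - 2*sin(t))*cos(t)/((sin(t) - 5)^2*sin(t)^2)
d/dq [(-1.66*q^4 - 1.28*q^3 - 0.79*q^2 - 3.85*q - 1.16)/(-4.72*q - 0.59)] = (23.5056*q^4 + 16.0008*q^3 + 5.9944*q^2 + 0.932200000000002*q - 3.2037)/(22.2784*q^2 + 5.5696*q + 0.3481)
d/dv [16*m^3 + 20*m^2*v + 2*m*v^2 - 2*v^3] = 20*m^2 + 4*m*v - 6*v^2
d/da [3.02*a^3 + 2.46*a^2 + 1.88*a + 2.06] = 9.06*a^2 + 4.92*a + 1.88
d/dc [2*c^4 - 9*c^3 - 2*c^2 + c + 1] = 8*c^3 - 27*c^2 - 4*c + 1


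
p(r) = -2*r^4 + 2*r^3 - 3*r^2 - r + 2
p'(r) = -8*r^3 + 6*r^2 - 6*r - 1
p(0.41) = 1.17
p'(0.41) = -3.00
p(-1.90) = -46.71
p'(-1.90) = 86.93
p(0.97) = -1.74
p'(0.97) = -8.48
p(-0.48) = 1.46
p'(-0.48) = 4.15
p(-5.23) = -1857.30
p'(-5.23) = 1338.94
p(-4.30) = -891.94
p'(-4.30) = 771.80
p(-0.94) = -2.93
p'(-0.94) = 16.59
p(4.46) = -676.05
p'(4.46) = -618.14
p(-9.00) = -14812.00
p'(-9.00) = 6371.00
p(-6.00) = -3124.00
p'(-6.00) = 1979.00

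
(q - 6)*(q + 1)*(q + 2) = q^3 - 3*q^2 - 16*q - 12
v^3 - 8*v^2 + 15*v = v*(v - 5)*(v - 3)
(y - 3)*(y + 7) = y^2 + 4*y - 21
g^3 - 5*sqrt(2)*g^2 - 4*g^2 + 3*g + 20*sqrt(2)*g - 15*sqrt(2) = (g - 3)*(g - 1)*(g - 5*sqrt(2))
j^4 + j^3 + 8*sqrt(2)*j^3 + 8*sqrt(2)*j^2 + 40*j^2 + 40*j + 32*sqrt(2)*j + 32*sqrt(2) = (j + 1)*(j + 2*sqrt(2))^2*(j + 4*sqrt(2))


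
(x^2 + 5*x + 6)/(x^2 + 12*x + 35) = (x^2 + 5*x + 6)/(x^2 + 12*x + 35)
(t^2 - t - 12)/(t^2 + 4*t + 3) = (t - 4)/(t + 1)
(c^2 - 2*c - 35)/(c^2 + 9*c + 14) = (c^2 - 2*c - 35)/(c^2 + 9*c + 14)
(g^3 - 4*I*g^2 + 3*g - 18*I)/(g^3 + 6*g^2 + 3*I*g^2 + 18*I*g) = (g^3 - 4*I*g^2 + 3*g - 18*I)/(g*(g^2 + 3*g*(2 + I) + 18*I))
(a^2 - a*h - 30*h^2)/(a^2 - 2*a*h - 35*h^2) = (a - 6*h)/(a - 7*h)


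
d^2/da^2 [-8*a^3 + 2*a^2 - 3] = 4 - 48*a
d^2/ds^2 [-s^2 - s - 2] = -2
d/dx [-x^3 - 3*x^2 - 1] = 3*x*(-x - 2)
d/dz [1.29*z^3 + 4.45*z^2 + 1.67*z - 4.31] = 3.87*z^2 + 8.9*z + 1.67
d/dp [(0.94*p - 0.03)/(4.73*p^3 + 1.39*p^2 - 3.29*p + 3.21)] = (-8.8924*p^3 - 0.8809*p^2 + 0.0834000000000001*p + 2.9187)/(22.3729*p^6 + 13.1494*p^5 - 29.1913*p^4 + 21.2204*p^3 + 19.7479*p^2 - 21.1218*p + 10.3041)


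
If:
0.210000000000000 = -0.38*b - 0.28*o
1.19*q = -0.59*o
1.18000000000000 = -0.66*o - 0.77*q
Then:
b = 2.57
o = -4.24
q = 2.10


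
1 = 1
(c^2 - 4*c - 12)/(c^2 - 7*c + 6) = (c + 2)/(c - 1)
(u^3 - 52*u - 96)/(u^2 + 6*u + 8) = (u^2 - 2*u - 48)/(u + 4)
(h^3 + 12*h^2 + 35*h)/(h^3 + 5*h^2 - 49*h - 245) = h/(h - 7)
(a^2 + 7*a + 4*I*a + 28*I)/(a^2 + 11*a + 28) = (a + 4*I)/(a + 4)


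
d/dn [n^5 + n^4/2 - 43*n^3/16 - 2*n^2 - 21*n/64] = 5*n^4 + 2*n^3 - 129*n^2/16 - 4*n - 21/64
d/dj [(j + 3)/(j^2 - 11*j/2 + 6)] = 2*(-2*j^2 - 12*j + 45)/(4*j^4 - 44*j^3 + 169*j^2 - 264*j + 144)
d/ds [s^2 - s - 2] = 2*s - 1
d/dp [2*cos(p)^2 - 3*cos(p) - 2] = (3 - 4*cos(p))*sin(p)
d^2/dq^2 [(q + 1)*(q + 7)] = 2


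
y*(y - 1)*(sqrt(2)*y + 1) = sqrt(2)*y^3 - sqrt(2)*y^2 + y^2 - y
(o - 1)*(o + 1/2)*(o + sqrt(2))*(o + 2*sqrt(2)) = o^4 - o^3/2 + 3*sqrt(2)*o^3 - 3*sqrt(2)*o^2/2 + 7*o^2/2 - 3*sqrt(2)*o/2 - 2*o - 2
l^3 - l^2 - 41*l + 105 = (l - 5)*(l - 3)*(l + 7)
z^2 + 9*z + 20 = (z + 4)*(z + 5)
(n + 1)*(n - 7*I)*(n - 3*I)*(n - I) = n^4 + n^3 - 11*I*n^3 - 31*n^2 - 11*I*n^2 - 31*n + 21*I*n + 21*I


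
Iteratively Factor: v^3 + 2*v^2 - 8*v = (v + 4)*(v^2 - 2*v) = v*(v + 4)*(v - 2)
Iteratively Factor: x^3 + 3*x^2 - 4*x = (x + 4)*(x^2 - x) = (x - 1)*(x + 4)*(x)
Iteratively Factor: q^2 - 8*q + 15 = (q - 5)*(q - 3)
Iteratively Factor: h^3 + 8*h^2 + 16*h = (h + 4)*(h^2 + 4*h) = (h + 4)^2*(h)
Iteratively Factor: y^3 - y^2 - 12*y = (y - 4)*(y^2 + 3*y) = y*(y - 4)*(y + 3)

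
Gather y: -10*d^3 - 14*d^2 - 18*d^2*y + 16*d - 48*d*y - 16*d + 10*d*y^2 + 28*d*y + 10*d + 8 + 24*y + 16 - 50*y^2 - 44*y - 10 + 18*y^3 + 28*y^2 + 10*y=-10*d^3 - 14*d^2 + 10*d + 18*y^3 + y^2*(10*d - 22) + y*(-18*d^2 - 20*d - 10) + 14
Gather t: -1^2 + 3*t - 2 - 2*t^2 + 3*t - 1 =-2*t^2 + 6*t - 4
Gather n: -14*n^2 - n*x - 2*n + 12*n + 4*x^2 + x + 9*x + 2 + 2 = -14*n^2 + n*(10 - x) + 4*x^2 + 10*x + 4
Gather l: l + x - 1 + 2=l + x + 1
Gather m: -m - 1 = -m - 1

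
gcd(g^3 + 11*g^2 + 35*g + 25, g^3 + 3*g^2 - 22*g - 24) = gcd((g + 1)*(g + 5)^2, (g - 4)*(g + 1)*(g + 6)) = g + 1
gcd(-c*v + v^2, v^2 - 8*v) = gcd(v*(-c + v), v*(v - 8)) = v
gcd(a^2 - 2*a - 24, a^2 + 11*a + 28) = a + 4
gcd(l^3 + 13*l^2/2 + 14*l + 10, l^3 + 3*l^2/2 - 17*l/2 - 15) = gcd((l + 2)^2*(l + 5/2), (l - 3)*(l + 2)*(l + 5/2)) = l^2 + 9*l/2 + 5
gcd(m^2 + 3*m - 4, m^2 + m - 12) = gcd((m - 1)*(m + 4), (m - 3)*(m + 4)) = m + 4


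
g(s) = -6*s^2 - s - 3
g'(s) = -12*s - 1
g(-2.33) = -33.24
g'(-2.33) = 26.96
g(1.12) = -11.65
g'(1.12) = -14.44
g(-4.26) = -107.63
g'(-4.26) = 50.12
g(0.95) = -9.36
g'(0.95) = -12.40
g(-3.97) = -93.60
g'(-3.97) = 46.64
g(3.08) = -63.00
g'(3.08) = -37.96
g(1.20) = -12.84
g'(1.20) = -15.40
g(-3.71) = -81.87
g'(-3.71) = 43.52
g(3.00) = -60.00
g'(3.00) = -37.00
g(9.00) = -498.00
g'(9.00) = -109.00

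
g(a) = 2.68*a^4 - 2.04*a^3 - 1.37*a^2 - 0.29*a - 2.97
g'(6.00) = 2078.47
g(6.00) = 2978.61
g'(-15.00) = -37516.19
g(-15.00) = 142253.13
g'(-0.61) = -3.33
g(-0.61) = -2.47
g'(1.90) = 45.94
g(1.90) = 12.47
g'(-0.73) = -5.72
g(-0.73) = -1.93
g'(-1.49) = -45.26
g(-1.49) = 14.38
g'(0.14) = -0.76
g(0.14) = -3.04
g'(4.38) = 771.08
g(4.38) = 784.41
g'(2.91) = 204.08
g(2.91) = 126.49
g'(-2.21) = -139.84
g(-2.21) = 76.93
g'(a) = 10.72*a^3 - 6.12*a^2 - 2.74*a - 0.29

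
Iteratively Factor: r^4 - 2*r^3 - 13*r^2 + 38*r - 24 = (r - 3)*(r^3 + r^2 - 10*r + 8) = (r - 3)*(r - 1)*(r^2 + 2*r - 8) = (r - 3)*(r - 1)*(r + 4)*(r - 2)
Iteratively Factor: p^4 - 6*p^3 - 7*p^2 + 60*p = (p + 3)*(p^3 - 9*p^2 + 20*p) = (p - 4)*(p + 3)*(p^2 - 5*p) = (p - 5)*(p - 4)*(p + 3)*(p)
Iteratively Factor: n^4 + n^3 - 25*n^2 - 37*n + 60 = (n - 1)*(n^3 + 2*n^2 - 23*n - 60) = (n - 1)*(n + 3)*(n^2 - n - 20) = (n - 5)*(n - 1)*(n + 3)*(n + 4)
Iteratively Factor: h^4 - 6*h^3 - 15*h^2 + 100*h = (h)*(h^3 - 6*h^2 - 15*h + 100) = h*(h - 5)*(h^2 - h - 20) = h*(h - 5)^2*(h + 4)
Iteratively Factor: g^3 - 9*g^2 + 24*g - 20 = (g - 2)*(g^2 - 7*g + 10) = (g - 5)*(g - 2)*(g - 2)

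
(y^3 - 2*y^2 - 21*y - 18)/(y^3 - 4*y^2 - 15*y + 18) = (y + 1)/(y - 1)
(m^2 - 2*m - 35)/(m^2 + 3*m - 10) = (m - 7)/(m - 2)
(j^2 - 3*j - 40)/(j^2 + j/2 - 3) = 2*(j^2 - 3*j - 40)/(2*j^2 + j - 6)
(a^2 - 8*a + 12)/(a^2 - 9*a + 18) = (a - 2)/(a - 3)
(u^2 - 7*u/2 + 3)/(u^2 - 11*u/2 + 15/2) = (2*u^2 - 7*u + 6)/(2*u^2 - 11*u + 15)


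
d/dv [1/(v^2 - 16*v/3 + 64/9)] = 54*(8 - 3*v)/(9*v^2 - 48*v + 64)^2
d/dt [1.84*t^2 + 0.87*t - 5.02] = 3.68*t + 0.87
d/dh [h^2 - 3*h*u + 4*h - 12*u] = 2*h - 3*u + 4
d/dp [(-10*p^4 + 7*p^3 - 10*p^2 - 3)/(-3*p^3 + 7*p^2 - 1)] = p*(30*p^5 - 140*p^4 + 19*p^3 + 40*p^2 - 48*p + 62)/(9*p^6 - 42*p^5 + 49*p^4 + 6*p^3 - 14*p^2 + 1)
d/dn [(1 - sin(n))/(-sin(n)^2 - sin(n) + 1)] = (2 - sin(n))*sin(n)*cos(n)/(sin(n) - cos(n)^2)^2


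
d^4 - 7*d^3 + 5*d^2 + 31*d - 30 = (d - 5)*(d - 3)*(d - 1)*(d + 2)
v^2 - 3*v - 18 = (v - 6)*(v + 3)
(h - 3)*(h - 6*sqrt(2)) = h^2 - 6*sqrt(2)*h - 3*h + 18*sqrt(2)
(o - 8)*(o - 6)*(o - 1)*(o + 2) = o^4 - 13*o^3 + 32*o^2 + 76*o - 96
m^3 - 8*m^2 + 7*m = m*(m - 7)*(m - 1)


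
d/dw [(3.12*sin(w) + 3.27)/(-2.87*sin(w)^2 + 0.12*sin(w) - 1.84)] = (8.9544*sin(w)^2 + 18.7698*sin(w) - 6.1332)*cos(w)/(8.2369*sin(w)^4 - 0.6888*sin(w)^3 + 10.576*sin(w)^2 - 0.4416*sin(w) + 3.3856)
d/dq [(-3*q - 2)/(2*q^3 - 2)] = 3*(2*q^3 + 2*q^2 + 1)/(2*(q^6 - 2*q^3 + 1))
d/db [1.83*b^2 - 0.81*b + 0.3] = 3.66*b - 0.81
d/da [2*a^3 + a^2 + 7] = 2*a*(3*a + 1)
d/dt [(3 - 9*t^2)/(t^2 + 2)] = -42*t/(t^2 + 2)^2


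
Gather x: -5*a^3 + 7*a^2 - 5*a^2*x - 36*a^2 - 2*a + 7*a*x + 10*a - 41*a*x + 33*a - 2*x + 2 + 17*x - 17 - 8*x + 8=-5*a^3 - 29*a^2 + 41*a + x*(-5*a^2 - 34*a + 7) - 7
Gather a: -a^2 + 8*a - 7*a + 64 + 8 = -a^2 + a + 72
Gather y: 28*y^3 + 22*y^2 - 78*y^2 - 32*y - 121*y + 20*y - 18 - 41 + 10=28*y^3 - 56*y^2 - 133*y - 49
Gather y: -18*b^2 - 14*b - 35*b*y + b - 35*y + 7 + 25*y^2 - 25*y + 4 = -18*b^2 - 13*b + 25*y^2 + y*(-35*b - 60) + 11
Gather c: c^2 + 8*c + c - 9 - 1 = c^2 + 9*c - 10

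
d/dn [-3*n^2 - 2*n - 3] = -6*n - 2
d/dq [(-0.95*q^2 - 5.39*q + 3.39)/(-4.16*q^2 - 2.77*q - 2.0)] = (-19.7909*q^2 + 32.0048*q + 20.1703)/(17.3056*q^4 + 23.0464*q^3 + 24.3129*q^2 + 11.08*q + 4.0)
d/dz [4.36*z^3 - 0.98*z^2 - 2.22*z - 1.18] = 13.08*z^2 - 1.96*z - 2.22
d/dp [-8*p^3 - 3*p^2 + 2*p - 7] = -24*p^2 - 6*p + 2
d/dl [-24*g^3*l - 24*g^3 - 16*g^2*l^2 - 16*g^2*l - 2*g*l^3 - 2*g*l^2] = 2*g*(-12*g^2 - 16*g*l - 8*g - 3*l^2 - 2*l)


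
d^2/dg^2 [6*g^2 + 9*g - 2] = 12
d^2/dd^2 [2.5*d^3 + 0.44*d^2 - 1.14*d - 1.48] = 15.0*d + 0.88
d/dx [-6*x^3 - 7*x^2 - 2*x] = -18*x^2 - 14*x - 2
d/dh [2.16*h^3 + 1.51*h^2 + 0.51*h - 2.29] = 6.48*h^2 + 3.02*h + 0.51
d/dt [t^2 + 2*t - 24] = 2*t + 2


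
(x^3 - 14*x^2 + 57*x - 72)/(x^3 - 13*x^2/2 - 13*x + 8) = 2*(x^2 - 6*x + 9)/(2*x^2 + 3*x - 2)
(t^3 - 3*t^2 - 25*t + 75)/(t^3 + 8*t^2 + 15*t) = (t^2 - 8*t + 15)/(t*(t + 3))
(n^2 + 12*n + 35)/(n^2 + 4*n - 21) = (n + 5)/(n - 3)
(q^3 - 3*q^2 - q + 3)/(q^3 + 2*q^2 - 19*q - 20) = (q^2 - 4*q + 3)/(q^2 + q - 20)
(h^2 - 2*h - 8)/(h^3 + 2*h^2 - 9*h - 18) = (h - 4)/(h^2 - 9)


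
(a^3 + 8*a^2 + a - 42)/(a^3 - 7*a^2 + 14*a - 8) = (a^2 + 10*a + 21)/(a^2 - 5*a + 4)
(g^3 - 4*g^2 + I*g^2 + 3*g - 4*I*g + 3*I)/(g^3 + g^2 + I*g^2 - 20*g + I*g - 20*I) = (g^2 - 4*g + 3)/(g^2 + g - 20)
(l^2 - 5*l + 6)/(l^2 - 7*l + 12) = (l - 2)/(l - 4)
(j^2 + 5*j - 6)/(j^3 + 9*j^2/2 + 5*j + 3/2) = 2*(j^2 + 5*j - 6)/(2*j^3 + 9*j^2 + 10*j + 3)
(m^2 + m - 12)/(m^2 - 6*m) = (m^2 + m - 12)/(m*(m - 6))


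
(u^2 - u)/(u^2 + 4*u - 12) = u*(u - 1)/(u^2 + 4*u - 12)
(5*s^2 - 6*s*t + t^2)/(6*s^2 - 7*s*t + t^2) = (5*s - t)/(6*s - t)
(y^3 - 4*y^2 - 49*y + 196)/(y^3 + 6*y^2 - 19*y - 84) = (y - 7)/(y + 3)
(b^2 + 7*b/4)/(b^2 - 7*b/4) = (4*b + 7)/(4*b - 7)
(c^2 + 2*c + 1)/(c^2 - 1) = (c + 1)/(c - 1)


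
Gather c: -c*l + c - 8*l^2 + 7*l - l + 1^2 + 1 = c*(1 - l) - 8*l^2 + 6*l + 2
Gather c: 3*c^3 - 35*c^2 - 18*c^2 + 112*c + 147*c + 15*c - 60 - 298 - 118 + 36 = 3*c^3 - 53*c^2 + 274*c - 440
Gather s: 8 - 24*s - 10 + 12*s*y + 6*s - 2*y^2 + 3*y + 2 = s*(12*y - 18) - 2*y^2 + 3*y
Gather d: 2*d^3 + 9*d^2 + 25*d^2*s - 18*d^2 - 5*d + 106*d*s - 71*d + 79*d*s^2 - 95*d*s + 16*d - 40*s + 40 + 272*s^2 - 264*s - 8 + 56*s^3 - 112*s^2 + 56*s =2*d^3 + d^2*(25*s - 9) + d*(79*s^2 + 11*s - 60) + 56*s^3 + 160*s^2 - 248*s + 32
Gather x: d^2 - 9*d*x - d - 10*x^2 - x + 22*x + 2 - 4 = d^2 - d - 10*x^2 + x*(21 - 9*d) - 2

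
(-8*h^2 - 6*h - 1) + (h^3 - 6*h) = h^3 - 8*h^2 - 12*h - 1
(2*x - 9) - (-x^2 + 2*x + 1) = x^2 - 10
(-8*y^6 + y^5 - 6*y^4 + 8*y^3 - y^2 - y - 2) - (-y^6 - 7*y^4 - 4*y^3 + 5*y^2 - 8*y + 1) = -7*y^6 + y^5 + y^4 + 12*y^3 - 6*y^2 + 7*y - 3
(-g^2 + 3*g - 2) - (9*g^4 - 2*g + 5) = -9*g^4 - g^2 + 5*g - 7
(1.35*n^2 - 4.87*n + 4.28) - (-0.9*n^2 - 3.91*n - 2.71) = 2.25*n^2 - 0.96*n + 6.99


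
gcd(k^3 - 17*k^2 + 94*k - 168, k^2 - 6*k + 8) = k - 4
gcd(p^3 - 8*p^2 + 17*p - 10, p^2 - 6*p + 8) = p - 2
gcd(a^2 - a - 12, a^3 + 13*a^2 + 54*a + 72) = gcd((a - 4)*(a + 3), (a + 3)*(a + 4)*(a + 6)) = a + 3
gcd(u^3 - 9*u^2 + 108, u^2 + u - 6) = u + 3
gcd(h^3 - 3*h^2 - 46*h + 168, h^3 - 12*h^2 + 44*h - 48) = h^2 - 10*h + 24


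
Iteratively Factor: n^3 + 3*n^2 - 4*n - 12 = (n + 2)*(n^2 + n - 6) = (n - 2)*(n + 2)*(n + 3)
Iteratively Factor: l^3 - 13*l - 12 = (l + 1)*(l^2 - l - 12) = (l - 4)*(l + 1)*(l + 3)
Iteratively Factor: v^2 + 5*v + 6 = (v + 2)*(v + 3)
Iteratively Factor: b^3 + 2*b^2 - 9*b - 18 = (b - 3)*(b^2 + 5*b + 6) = (b - 3)*(b + 3)*(b + 2)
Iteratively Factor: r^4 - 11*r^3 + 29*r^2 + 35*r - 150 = (r - 5)*(r^3 - 6*r^2 - r + 30) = (r - 5)*(r + 2)*(r^2 - 8*r + 15) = (r - 5)*(r - 3)*(r + 2)*(r - 5)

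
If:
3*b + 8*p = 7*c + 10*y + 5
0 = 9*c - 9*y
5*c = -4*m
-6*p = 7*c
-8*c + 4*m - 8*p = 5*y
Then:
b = 5/3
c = 0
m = 0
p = 0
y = 0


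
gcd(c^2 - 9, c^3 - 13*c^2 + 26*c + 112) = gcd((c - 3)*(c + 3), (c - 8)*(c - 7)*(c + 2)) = 1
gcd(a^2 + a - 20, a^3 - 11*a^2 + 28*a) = a - 4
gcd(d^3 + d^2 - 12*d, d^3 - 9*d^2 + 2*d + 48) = d - 3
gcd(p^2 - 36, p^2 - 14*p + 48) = p - 6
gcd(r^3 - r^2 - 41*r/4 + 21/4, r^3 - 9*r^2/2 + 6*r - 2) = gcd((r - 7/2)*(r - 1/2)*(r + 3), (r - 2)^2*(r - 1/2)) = r - 1/2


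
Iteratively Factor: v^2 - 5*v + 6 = (v - 2)*(v - 3)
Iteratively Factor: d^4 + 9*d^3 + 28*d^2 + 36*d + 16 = (d + 1)*(d^3 + 8*d^2 + 20*d + 16) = (d + 1)*(d + 2)*(d^2 + 6*d + 8) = (d + 1)*(d + 2)^2*(d + 4)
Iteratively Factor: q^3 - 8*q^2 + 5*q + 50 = (q - 5)*(q^2 - 3*q - 10) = (q - 5)^2*(q + 2)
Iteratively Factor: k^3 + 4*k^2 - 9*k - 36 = (k + 4)*(k^2 - 9) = (k - 3)*(k + 4)*(k + 3)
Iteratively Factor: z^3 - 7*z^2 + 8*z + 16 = (z - 4)*(z^2 - 3*z - 4) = (z - 4)*(z + 1)*(z - 4)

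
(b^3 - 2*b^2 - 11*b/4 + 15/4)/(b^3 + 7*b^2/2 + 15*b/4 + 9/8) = 2*(2*b^2 - 7*b + 5)/(4*b^2 + 8*b + 3)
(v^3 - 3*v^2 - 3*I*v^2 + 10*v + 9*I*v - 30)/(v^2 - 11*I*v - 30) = (v^2 + v*(-3 + 2*I) - 6*I)/(v - 6*I)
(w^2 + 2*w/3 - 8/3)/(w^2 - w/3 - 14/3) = (3*w - 4)/(3*w - 7)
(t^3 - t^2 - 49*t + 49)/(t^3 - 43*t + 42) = (t - 7)/(t - 6)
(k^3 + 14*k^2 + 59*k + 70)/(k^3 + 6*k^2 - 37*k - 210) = (k + 2)/(k - 6)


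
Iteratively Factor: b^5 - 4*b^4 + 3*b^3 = (b)*(b^4 - 4*b^3 + 3*b^2) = b*(b - 3)*(b^3 - b^2) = b*(b - 3)*(b - 1)*(b^2) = b^2*(b - 3)*(b - 1)*(b)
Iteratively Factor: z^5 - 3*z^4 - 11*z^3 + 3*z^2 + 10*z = (z + 1)*(z^4 - 4*z^3 - 7*z^2 + 10*z) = z*(z + 1)*(z^3 - 4*z^2 - 7*z + 10) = z*(z + 1)*(z + 2)*(z^2 - 6*z + 5) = z*(z - 5)*(z + 1)*(z + 2)*(z - 1)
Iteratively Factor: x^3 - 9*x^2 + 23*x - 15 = (x - 3)*(x^2 - 6*x + 5) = (x - 3)*(x - 1)*(x - 5)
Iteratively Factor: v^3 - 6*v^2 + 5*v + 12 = (v + 1)*(v^2 - 7*v + 12) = (v - 3)*(v + 1)*(v - 4)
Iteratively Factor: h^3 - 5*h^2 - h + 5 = (h - 1)*(h^2 - 4*h - 5) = (h - 5)*(h - 1)*(h + 1)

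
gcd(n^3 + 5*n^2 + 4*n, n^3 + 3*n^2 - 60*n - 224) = n + 4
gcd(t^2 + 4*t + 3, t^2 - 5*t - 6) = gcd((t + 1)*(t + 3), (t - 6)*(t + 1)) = t + 1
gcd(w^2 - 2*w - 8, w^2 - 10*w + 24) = w - 4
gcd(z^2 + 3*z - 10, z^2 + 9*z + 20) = z + 5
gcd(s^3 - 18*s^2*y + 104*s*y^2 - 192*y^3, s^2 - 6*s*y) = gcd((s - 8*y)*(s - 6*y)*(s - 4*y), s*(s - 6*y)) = -s + 6*y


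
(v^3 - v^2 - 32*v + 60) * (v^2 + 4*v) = v^5 + 3*v^4 - 36*v^3 - 68*v^2 + 240*v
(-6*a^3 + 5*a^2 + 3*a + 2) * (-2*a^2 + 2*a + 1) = 12*a^5 - 22*a^4 - 2*a^3 + 7*a^2 + 7*a + 2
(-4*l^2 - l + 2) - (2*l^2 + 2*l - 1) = -6*l^2 - 3*l + 3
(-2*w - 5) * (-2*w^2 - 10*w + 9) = 4*w^3 + 30*w^2 + 32*w - 45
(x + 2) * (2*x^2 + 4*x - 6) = 2*x^3 + 8*x^2 + 2*x - 12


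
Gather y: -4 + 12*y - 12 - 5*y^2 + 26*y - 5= -5*y^2 + 38*y - 21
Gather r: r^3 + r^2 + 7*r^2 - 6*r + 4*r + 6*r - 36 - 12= r^3 + 8*r^2 + 4*r - 48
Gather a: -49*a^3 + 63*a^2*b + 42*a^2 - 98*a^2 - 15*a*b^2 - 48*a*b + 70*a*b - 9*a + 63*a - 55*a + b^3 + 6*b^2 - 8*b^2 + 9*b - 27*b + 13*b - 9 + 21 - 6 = -49*a^3 + a^2*(63*b - 56) + a*(-15*b^2 + 22*b - 1) + b^3 - 2*b^2 - 5*b + 6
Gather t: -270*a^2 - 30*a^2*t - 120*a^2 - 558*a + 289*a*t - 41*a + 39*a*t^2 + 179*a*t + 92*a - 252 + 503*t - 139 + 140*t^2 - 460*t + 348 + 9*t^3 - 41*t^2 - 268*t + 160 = -390*a^2 - 507*a + 9*t^3 + t^2*(39*a + 99) + t*(-30*a^2 + 468*a - 225) + 117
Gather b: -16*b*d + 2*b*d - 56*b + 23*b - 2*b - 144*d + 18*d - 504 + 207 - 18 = b*(-14*d - 35) - 126*d - 315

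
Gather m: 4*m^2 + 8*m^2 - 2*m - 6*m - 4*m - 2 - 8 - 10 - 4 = 12*m^2 - 12*m - 24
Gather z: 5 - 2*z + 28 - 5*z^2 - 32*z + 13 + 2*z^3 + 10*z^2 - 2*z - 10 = 2*z^3 + 5*z^2 - 36*z + 36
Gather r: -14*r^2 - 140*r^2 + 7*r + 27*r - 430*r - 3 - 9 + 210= -154*r^2 - 396*r + 198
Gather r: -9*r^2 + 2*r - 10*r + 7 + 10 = -9*r^2 - 8*r + 17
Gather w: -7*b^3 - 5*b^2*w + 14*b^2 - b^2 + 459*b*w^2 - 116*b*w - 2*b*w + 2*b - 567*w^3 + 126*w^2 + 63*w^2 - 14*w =-7*b^3 + 13*b^2 + 2*b - 567*w^3 + w^2*(459*b + 189) + w*(-5*b^2 - 118*b - 14)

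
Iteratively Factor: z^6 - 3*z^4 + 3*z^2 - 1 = (z - 1)*(z^5 + z^4 - 2*z^3 - 2*z^2 + z + 1) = (z - 1)*(z + 1)*(z^4 - 2*z^2 + 1) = (z - 1)*(z + 1)^2*(z^3 - z^2 - z + 1) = (z - 1)^2*(z + 1)^2*(z^2 - 1) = (z - 1)^2*(z + 1)^3*(z - 1)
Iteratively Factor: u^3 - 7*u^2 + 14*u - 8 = (u - 2)*(u^2 - 5*u + 4) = (u - 4)*(u - 2)*(u - 1)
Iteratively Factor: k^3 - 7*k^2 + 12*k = (k - 3)*(k^2 - 4*k) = k*(k - 3)*(k - 4)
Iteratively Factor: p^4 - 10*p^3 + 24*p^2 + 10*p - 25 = (p - 1)*(p^3 - 9*p^2 + 15*p + 25) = (p - 5)*(p - 1)*(p^2 - 4*p - 5) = (p - 5)^2*(p - 1)*(p + 1)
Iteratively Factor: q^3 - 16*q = (q - 4)*(q^2 + 4*q) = (q - 4)*(q + 4)*(q)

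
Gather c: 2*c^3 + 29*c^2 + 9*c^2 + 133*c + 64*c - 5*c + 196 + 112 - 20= 2*c^3 + 38*c^2 + 192*c + 288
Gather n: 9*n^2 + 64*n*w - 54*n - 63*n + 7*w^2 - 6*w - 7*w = 9*n^2 + n*(64*w - 117) + 7*w^2 - 13*w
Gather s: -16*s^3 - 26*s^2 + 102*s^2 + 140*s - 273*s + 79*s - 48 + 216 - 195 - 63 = -16*s^3 + 76*s^2 - 54*s - 90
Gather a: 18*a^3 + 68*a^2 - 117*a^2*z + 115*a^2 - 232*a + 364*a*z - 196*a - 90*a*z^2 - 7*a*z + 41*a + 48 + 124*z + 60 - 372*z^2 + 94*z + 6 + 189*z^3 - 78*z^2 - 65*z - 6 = 18*a^3 + a^2*(183 - 117*z) + a*(-90*z^2 + 357*z - 387) + 189*z^3 - 450*z^2 + 153*z + 108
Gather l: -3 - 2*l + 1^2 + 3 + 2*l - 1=0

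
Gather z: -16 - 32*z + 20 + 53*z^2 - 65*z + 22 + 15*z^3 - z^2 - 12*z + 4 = 15*z^3 + 52*z^2 - 109*z + 30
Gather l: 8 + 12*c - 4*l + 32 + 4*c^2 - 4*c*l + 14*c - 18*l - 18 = 4*c^2 + 26*c + l*(-4*c - 22) + 22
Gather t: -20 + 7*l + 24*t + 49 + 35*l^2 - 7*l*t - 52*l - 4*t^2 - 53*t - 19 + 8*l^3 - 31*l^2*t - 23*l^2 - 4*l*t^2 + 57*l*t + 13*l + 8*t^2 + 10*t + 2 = 8*l^3 + 12*l^2 - 32*l + t^2*(4 - 4*l) + t*(-31*l^2 + 50*l - 19) + 12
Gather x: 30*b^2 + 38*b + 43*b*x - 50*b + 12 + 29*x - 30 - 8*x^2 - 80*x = 30*b^2 - 12*b - 8*x^2 + x*(43*b - 51) - 18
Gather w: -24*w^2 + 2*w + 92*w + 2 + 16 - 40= -24*w^2 + 94*w - 22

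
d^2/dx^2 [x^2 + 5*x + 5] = 2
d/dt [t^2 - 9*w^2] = 2*t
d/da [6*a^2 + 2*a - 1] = 12*a + 2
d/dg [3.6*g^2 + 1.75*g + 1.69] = 7.2*g + 1.75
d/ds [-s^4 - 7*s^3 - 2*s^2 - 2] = s*(-4*s^2 - 21*s - 4)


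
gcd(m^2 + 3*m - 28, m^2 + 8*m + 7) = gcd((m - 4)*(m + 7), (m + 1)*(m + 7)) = m + 7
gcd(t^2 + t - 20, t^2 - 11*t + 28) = t - 4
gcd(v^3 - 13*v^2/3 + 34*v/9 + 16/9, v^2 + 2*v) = 1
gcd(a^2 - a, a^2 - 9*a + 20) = 1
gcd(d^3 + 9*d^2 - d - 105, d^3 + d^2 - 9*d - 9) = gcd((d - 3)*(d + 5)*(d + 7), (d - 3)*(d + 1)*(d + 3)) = d - 3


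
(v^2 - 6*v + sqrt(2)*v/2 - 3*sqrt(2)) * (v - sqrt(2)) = v^3 - 6*v^2 - sqrt(2)*v^2/2 - v + 3*sqrt(2)*v + 6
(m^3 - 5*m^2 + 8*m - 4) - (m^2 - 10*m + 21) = m^3 - 6*m^2 + 18*m - 25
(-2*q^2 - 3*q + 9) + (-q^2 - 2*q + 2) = -3*q^2 - 5*q + 11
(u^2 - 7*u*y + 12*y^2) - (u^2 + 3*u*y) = -10*u*y + 12*y^2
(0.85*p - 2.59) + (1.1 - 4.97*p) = -4.12*p - 1.49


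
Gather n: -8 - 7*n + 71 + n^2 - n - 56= n^2 - 8*n + 7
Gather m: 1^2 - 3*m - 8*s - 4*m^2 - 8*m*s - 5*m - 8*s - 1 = -4*m^2 + m*(-8*s - 8) - 16*s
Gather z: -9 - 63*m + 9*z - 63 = -63*m + 9*z - 72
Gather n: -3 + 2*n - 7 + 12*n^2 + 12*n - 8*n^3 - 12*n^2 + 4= -8*n^3 + 14*n - 6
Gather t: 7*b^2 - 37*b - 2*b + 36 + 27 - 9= 7*b^2 - 39*b + 54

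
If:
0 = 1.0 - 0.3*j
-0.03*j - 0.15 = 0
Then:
No Solution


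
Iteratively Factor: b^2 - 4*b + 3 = (b - 3)*(b - 1)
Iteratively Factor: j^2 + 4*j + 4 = (j + 2)*(j + 2)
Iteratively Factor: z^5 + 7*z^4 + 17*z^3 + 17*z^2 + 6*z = (z + 1)*(z^4 + 6*z^3 + 11*z^2 + 6*z) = (z + 1)^2*(z^3 + 5*z^2 + 6*z) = (z + 1)^2*(z + 2)*(z^2 + 3*z) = z*(z + 1)^2*(z + 2)*(z + 3)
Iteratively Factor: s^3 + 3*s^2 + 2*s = (s)*(s^2 + 3*s + 2) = s*(s + 2)*(s + 1)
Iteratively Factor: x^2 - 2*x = (x - 2)*(x)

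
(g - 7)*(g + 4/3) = g^2 - 17*g/3 - 28/3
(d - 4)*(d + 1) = d^2 - 3*d - 4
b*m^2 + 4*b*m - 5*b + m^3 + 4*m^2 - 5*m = (b + m)*(m - 1)*(m + 5)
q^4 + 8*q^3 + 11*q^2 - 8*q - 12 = (q - 1)*(q + 1)*(q + 2)*(q + 6)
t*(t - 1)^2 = t^3 - 2*t^2 + t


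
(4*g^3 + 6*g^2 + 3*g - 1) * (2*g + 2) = 8*g^4 + 20*g^3 + 18*g^2 + 4*g - 2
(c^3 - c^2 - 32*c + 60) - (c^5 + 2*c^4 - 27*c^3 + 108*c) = -c^5 - 2*c^4 + 28*c^3 - c^2 - 140*c + 60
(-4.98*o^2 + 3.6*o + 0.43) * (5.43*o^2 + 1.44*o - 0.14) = -27.0414*o^4 + 12.3768*o^3 + 8.2161*o^2 + 0.1152*o - 0.0602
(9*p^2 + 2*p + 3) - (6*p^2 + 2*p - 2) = 3*p^2 + 5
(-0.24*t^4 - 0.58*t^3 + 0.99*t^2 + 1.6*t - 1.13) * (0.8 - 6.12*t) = 1.4688*t^5 + 3.3576*t^4 - 6.5228*t^3 - 9.0*t^2 + 8.1956*t - 0.904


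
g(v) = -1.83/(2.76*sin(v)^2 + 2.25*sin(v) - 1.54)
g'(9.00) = -363.99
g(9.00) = 12.71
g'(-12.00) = 37.72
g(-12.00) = -3.96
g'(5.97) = 0.25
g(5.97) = 0.93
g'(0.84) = 2.80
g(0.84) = -1.10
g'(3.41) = -0.37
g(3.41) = 0.94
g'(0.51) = 169.03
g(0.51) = -8.47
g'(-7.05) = -0.66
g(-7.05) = 1.03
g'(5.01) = -1.19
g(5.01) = 1.57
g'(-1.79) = 1.02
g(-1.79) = 1.65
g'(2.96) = -5.37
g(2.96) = 1.75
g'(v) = -1.83*(-5.52*sin(v)*cos(v) - 2.25*cos(v))/(2.76*sin(v)^2 + 2.25*sin(v) - 1.54)^2 = (10.1016*sin(v) + 4.1175)*cos(v)/(2.76*sin(v)^2 + 2.25*sin(v) - 1.54)^2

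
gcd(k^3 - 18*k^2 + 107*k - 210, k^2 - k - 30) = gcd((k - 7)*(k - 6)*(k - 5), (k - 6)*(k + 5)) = k - 6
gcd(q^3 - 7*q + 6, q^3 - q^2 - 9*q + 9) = q^2 + 2*q - 3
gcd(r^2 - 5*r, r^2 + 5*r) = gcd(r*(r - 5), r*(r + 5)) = r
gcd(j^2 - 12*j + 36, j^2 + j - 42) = j - 6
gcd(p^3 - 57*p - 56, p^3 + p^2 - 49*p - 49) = p^2 + 8*p + 7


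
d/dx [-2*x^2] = -4*x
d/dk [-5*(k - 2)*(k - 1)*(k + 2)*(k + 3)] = -20*k^3 - 30*k^2 + 70*k + 40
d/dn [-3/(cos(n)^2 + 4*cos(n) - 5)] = -6*(cos(n) + 2)*sin(n)/(cos(n)^2 + 4*cos(n) - 5)^2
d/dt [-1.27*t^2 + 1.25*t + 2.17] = 1.25 - 2.54*t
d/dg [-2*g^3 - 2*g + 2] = -6*g^2 - 2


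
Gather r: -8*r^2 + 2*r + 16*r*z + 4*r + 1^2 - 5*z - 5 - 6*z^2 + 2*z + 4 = -8*r^2 + r*(16*z + 6) - 6*z^2 - 3*z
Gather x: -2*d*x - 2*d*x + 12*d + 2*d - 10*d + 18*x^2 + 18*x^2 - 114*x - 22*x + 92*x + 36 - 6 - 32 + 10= 4*d + 36*x^2 + x*(-4*d - 44) + 8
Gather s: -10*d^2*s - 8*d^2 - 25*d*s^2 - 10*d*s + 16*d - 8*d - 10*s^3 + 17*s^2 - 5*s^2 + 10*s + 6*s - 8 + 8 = -8*d^2 + 8*d - 10*s^3 + s^2*(12 - 25*d) + s*(-10*d^2 - 10*d + 16)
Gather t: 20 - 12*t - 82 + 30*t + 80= 18*t + 18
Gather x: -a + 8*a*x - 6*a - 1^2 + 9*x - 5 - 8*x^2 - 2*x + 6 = -7*a - 8*x^2 + x*(8*a + 7)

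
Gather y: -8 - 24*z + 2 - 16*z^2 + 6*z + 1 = -16*z^2 - 18*z - 5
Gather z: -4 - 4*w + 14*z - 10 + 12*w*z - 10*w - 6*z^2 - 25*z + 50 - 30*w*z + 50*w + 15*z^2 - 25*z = 36*w + 9*z^2 + z*(-18*w - 36) + 36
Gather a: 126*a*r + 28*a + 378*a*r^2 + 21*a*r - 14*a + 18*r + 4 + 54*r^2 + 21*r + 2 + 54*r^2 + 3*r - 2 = a*(378*r^2 + 147*r + 14) + 108*r^2 + 42*r + 4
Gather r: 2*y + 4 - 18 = 2*y - 14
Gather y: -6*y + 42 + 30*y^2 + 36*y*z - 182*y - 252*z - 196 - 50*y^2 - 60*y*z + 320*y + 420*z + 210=-20*y^2 + y*(132 - 24*z) + 168*z + 56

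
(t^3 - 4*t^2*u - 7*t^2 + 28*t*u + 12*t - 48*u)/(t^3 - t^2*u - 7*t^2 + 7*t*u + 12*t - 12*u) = (t - 4*u)/(t - u)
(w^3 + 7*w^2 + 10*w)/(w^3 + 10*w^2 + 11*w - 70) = w*(w + 2)/(w^2 + 5*w - 14)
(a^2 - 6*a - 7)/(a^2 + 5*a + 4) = (a - 7)/(a + 4)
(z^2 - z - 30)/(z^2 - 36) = (z + 5)/(z + 6)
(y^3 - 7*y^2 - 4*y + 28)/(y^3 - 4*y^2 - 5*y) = (-y^3 + 7*y^2 + 4*y - 28)/(y*(-y^2 + 4*y + 5))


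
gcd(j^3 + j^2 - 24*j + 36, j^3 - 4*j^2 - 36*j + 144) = j + 6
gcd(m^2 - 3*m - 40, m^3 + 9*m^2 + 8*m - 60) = m + 5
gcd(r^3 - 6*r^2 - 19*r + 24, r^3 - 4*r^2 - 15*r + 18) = r^2 + 2*r - 3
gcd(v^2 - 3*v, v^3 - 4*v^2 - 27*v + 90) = v - 3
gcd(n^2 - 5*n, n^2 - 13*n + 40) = n - 5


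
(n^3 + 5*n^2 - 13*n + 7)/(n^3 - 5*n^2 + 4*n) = (n^2 + 6*n - 7)/(n*(n - 4))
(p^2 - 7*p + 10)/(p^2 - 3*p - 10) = (p - 2)/(p + 2)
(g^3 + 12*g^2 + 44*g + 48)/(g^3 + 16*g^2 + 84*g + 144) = (g + 2)/(g + 6)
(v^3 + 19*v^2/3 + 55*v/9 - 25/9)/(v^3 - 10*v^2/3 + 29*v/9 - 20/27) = 3*(3*v^2 + 20*v + 25)/(9*v^2 - 27*v + 20)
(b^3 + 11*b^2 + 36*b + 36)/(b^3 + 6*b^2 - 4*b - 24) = (b + 3)/(b - 2)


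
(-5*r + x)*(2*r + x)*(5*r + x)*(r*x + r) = -50*r^4*x - 50*r^4 - 25*r^3*x^2 - 25*r^3*x + 2*r^2*x^3 + 2*r^2*x^2 + r*x^4 + r*x^3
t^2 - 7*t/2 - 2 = (t - 4)*(t + 1/2)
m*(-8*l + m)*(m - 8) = -8*l*m^2 + 64*l*m + m^3 - 8*m^2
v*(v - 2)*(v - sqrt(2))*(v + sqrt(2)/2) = v^4 - 2*v^3 - sqrt(2)*v^3/2 - v^2 + sqrt(2)*v^2 + 2*v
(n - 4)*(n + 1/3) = n^2 - 11*n/3 - 4/3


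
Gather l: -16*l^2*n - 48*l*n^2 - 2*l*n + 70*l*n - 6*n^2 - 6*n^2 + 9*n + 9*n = -16*l^2*n + l*(-48*n^2 + 68*n) - 12*n^2 + 18*n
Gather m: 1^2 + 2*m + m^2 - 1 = m^2 + 2*m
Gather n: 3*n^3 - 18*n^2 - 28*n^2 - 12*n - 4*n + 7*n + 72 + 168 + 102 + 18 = 3*n^3 - 46*n^2 - 9*n + 360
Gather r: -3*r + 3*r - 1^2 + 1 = 0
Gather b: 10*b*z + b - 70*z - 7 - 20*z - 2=b*(10*z + 1) - 90*z - 9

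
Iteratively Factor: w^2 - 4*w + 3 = (w - 1)*(w - 3)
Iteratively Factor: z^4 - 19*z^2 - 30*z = (z + 2)*(z^3 - 2*z^2 - 15*z) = (z + 2)*(z + 3)*(z^2 - 5*z) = (z - 5)*(z + 2)*(z + 3)*(z)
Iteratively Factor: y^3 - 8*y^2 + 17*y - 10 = (y - 5)*(y^2 - 3*y + 2) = (y - 5)*(y - 1)*(y - 2)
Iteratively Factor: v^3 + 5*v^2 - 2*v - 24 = (v - 2)*(v^2 + 7*v + 12) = (v - 2)*(v + 4)*(v + 3)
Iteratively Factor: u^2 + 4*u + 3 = (u + 3)*(u + 1)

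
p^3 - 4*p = p*(p - 2)*(p + 2)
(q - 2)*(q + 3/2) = q^2 - q/2 - 3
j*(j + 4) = j^2 + 4*j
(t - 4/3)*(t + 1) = t^2 - t/3 - 4/3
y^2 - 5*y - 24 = (y - 8)*(y + 3)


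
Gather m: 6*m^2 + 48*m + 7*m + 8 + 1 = 6*m^2 + 55*m + 9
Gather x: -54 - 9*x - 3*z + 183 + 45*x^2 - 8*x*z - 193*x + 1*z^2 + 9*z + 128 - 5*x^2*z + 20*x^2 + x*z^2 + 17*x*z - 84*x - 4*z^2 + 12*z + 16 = x^2*(65 - 5*z) + x*(z^2 + 9*z - 286) - 3*z^2 + 18*z + 273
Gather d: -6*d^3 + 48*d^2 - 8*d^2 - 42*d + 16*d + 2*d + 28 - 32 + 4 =-6*d^3 + 40*d^2 - 24*d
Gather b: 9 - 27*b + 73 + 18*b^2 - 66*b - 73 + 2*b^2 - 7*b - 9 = 20*b^2 - 100*b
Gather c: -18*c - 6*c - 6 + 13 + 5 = 12 - 24*c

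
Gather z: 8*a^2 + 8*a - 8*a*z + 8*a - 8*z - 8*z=8*a^2 + 16*a + z*(-8*a - 16)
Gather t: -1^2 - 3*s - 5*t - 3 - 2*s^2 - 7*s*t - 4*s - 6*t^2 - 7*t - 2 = -2*s^2 - 7*s - 6*t^2 + t*(-7*s - 12) - 6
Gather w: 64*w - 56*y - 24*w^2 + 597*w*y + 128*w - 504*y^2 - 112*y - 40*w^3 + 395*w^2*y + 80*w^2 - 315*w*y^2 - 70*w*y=-40*w^3 + w^2*(395*y + 56) + w*(-315*y^2 + 527*y + 192) - 504*y^2 - 168*y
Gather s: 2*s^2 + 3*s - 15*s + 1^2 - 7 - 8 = 2*s^2 - 12*s - 14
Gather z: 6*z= 6*z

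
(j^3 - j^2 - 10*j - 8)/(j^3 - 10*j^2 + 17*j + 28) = (j + 2)/(j - 7)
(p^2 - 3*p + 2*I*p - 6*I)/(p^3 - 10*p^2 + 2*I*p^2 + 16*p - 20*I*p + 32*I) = (p - 3)/(p^2 - 10*p + 16)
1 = 1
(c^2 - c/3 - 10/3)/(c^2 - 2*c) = (c + 5/3)/c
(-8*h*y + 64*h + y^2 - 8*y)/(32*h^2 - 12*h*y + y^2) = (y - 8)/(-4*h + y)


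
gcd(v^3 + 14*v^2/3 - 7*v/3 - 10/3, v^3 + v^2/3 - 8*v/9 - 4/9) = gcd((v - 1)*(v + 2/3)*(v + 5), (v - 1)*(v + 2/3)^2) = v^2 - v/3 - 2/3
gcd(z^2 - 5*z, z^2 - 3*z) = z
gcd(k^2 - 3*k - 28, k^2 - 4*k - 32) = k + 4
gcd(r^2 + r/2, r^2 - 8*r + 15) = 1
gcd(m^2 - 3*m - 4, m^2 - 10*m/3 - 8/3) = m - 4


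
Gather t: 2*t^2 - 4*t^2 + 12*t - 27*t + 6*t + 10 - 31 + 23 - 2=-2*t^2 - 9*t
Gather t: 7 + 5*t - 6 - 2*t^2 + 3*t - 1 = -2*t^2 + 8*t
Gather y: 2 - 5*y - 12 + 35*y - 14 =30*y - 24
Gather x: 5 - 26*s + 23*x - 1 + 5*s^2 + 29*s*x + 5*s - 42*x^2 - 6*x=5*s^2 - 21*s - 42*x^2 + x*(29*s + 17) + 4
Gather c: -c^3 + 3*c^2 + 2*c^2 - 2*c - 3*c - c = -c^3 + 5*c^2 - 6*c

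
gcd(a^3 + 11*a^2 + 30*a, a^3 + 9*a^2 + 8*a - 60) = a^2 + 11*a + 30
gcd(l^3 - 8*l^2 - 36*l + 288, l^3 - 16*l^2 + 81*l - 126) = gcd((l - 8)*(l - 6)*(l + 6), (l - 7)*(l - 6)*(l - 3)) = l - 6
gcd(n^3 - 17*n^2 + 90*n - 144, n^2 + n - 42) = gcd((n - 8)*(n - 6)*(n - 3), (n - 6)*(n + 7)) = n - 6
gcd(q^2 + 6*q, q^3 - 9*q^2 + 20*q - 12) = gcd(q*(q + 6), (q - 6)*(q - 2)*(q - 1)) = 1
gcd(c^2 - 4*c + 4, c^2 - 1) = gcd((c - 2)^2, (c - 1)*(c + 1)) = 1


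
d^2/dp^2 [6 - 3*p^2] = -6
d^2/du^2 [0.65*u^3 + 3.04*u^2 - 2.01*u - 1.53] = 3.9*u + 6.08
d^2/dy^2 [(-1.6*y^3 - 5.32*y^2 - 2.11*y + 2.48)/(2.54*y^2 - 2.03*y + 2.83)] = (1.4210854715202e-14*y^5 - 72.27236*y^3 + 380.598192*y^2 - 62.607084*y - 124.671982)/(16.387064*y^6 - 39.290244*y^5 + 86.175342*y^4 - 95.917703*y^3 + 96.014259*y^2 - 48.774201*y + 22.665187)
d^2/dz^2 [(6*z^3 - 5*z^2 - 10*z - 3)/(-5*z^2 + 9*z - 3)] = 2*(79*z^3 + 486*z^2 - 1017*z + 513)/(125*z^6 - 675*z^5 + 1440*z^4 - 1539*z^3 + 864*z^2 - 243*z + 27)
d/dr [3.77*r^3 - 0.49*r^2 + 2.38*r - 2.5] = 11.31*r^2 - 0.98*r + 2.38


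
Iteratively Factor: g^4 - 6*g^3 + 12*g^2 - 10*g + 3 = (g - 1)*(g^3 - 5*g^2 + 7*g - 3) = (g - 1)^2*(g^2 - 4*g + 3) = (g - 3)*(g - 1)^2*(g - 1)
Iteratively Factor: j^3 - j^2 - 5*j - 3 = (j - 3)*(j^2 + 2*j + 1) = (j - 3)*(j + 1)*(j + 1)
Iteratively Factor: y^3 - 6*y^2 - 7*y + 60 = (y - 4)*(y^2 - 2*y - 15) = (y - 5)*(y - 4)*(y + 3)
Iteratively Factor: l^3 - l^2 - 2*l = (l - 2)*(l^2 + l) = (l - 2)*(l + 1)*(l)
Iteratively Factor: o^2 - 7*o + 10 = (o - 5)*(o - 2)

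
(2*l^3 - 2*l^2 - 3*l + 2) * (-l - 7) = -2*l^4 - 12*l^3 + 17*l^2 + 19*l - 14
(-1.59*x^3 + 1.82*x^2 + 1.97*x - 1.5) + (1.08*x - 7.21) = -1.59*x^3 + 1.82*x^2 + 3.05*x - 8.71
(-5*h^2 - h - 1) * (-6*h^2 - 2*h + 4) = 30*h^4 + 16*h^3 - 12*h^2 - 2*h - 4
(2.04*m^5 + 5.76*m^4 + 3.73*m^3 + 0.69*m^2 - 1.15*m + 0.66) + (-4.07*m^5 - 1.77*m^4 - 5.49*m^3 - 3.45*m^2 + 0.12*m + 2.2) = -2.03*m^5 + 3.99*m^4 - 1.76*m^3 - 2.76*m^2 - 1.03*m + 2.86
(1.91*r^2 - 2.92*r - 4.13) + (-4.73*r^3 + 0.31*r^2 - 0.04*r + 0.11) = -4.73*r^3 + 2.22*r^2 - 2.96*r - 4.02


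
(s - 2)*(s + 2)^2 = s^3 + 2*s^2 - 4*s - 8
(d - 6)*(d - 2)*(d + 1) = d^3 - 7*d^2 + 4*d + 12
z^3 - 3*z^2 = z^2*(z - 3)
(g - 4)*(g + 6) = g^2 + 2*g - 24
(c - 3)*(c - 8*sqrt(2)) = c^2 - 8*sqrt(2)*c - 3*c + 24*sqrt(2)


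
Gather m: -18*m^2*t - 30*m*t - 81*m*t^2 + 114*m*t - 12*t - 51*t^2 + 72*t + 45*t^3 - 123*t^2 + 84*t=-18*m^2*t + m*(-81*t^2 + 84*t) + 45*t^3 - 174*t^2 + 144*t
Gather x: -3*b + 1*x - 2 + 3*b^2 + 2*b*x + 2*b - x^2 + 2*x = 3*b^2 - b - x^2 + x*(2*b + 3) - 2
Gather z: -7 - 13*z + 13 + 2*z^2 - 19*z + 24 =2*z^2 - 32*z + 30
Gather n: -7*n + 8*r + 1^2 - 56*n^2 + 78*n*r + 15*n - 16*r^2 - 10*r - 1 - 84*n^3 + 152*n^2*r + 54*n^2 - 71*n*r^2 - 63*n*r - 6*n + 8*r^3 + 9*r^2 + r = -84*n^3 + n^2*(152*r - 2) + n*(-71*r^2 + 15*r + 2) + 8*r^3 - 7*r^2 - r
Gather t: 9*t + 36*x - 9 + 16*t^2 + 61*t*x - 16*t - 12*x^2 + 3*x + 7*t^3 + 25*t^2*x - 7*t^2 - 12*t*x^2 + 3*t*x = 7*t^3 + t^2*(25*x + 9) + t*(-12*x^2 + 64*x - 7) - 12*x^2 + 39*x - 9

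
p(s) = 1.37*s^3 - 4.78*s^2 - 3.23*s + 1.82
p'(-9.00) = 415.72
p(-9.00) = -1355.02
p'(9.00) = 243.64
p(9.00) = 584.30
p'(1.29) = -8.72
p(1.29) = -7.36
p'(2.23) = -4.11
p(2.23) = -13.96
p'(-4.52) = 123.95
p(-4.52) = -207.75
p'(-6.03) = 203.86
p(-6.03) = -452.89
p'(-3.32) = 73.81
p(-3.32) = -90.28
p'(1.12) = -8.78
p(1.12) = -5.87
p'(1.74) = -7.42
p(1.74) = -11.05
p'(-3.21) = 69.81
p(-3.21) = -82.38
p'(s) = 4.11*s^2 - 9.56*s - 3.23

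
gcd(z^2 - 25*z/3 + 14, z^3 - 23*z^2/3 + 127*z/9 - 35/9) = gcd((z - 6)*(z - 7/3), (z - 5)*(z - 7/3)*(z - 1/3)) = z - 7/3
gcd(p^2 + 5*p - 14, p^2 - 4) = p - 2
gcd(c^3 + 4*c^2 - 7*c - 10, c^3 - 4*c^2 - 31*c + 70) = c^2 + 3*c - 10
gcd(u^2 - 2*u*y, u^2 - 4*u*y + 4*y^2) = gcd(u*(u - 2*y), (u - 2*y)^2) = -u + 2*y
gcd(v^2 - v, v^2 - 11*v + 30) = 1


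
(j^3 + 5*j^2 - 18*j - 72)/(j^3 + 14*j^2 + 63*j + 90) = (j - 4)/(j + 5)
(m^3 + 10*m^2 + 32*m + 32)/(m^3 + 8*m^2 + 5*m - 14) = (m^2 + 8*m + 16)/(m^2 + 6*m - 7)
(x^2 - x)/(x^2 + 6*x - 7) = x/(x + 7)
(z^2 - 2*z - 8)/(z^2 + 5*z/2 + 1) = 2*(z - 4)/(2*z + 1)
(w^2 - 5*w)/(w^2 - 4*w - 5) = w/(w + 1)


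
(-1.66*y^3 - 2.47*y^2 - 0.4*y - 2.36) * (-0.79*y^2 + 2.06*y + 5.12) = 1.3114*y^5 - 1.4683*y^4 - 13.2714*y^3 - 11.606*y^2 - 6.9096*y - 12.0832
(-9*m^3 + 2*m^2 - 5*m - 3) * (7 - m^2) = 9*m^5 - 2*m^4 - 58*m^3 + 17*m^2 - 35*m - 21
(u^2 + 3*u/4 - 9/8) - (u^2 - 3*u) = 15*u/4 - 9/8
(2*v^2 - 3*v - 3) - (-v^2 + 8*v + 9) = 3*v^2 - 11*v - 12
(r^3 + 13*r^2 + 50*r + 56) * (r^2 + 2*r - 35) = r^5 + 15*r^4 + 41*r^3 - 299*r^2 - 1638*r - 1960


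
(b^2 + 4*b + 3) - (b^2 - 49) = 4*b + 52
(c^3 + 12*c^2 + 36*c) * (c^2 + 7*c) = c^5 + 19*c^4 + 120*c^3 + 252*c^2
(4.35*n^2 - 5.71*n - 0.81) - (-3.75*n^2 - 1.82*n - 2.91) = 8.1*n^2 - 3.89*n + 2.1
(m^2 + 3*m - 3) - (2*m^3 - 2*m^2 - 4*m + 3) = -2*m^3 + 3*m^2 + 7*m - 6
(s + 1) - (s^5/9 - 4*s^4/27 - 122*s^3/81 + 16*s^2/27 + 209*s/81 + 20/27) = -s^5/9 + 4*s^4/27 + 122*s^3/81 - 16*s^2/27 - 128*s/81 + 7/27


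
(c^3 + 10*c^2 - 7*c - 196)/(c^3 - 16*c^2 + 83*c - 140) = (c^2 + 14*c + 49)/(c^2 - 12*c + 35)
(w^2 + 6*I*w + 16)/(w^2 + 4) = (w + 8*I)/(w + 2*I)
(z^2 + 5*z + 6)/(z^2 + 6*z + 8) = (z + 3)/(z + 4)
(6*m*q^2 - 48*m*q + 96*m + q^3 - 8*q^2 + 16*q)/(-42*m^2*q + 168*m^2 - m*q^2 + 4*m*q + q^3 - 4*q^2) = (q - 4)/(-7*m + q)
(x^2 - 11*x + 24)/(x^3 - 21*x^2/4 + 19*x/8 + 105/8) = 8*(x - 8)/(8*x^2 - 18*x - 35)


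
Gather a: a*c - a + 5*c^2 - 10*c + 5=a*(c - 1) + 5*c^2 - 10*c + 5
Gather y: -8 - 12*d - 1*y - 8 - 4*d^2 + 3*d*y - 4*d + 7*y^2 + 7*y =-4*d^2 - 16*d + 7*y^2 + y*(3*d + 6) - 16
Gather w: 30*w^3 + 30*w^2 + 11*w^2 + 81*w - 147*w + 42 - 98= 30*w^3 + 41*w^2 - 66*w - 56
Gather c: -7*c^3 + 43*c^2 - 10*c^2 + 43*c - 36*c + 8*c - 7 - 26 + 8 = -7*c^3 + 33*c^2 + 15*c - 25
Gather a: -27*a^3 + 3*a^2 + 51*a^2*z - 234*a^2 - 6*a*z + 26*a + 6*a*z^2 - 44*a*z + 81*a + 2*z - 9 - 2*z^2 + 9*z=-27*a^3 + a^2*(51*z - 231) + a*(6*z^2 - 50*z + 107) - 2*z^2 + 11*z - 9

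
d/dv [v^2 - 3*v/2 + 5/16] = 2*v - 3/2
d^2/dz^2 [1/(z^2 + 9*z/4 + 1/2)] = 8*(-16*z^2 - 36*z + (8*z + 9)^2 - 8)/(4*z^2 + 9*z + 2)^3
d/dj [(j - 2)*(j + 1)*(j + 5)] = 3*j^2 + 8*j - 7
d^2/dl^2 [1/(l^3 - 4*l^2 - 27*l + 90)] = 2*((4 - 3*l)*(l^3 - 4*l^2 - 27*l + 90) + (-3*l^2 + 8*l + 27)^2)/(l^3 - 4*l^2 - 27*l + 90)^3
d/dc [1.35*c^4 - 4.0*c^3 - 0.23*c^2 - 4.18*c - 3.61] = 5.4*c^3 - 12.0*c^2 - 0.46*c - 4.18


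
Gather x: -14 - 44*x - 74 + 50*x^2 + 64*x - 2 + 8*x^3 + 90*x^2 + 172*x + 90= 8*x^3 + 140*x^2 + 192*x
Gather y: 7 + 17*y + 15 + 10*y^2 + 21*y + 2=10*y^2 + 38*y + 24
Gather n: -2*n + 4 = 4 - 2*n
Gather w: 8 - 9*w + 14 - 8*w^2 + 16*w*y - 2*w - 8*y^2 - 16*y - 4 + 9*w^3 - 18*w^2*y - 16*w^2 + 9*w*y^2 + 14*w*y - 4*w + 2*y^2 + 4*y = 9*w^3 + w^2*(-18*y - 24) + w*(9*y^2 + 30*y - 15) - 6*y^2 - 12*y + 18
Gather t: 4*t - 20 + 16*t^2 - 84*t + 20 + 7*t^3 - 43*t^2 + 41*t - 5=7*t^3 - 27*t^2 - 39*t - 5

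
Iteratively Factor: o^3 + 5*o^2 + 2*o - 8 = (o - 1)*(o^2 + 6*o + 8) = (o - 1)*(o + 2)*(o + 4)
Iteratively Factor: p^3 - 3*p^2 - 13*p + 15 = (p + 3)*(p^2 - 6*p + 5) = (p - 1)*(p + 3)*(p - 5)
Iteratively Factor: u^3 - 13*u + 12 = (u - 3)*(u^2 + 3*u - 4) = (u - 3)*(u - 1)*(u + 4)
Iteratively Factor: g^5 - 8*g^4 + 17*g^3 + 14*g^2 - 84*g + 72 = (g - 2)*(g^4 - 6*g^3 + 5*g^2 + 24*g - 36) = (g - 3)*(g - 2)*(g^3 - 3*g^2 - 4*g + 12) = (g - 3)*(g - 2)^2*(g^2 - g - 6) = (g - 3)*(g - 2)^2*(g + 2)*(g - 3)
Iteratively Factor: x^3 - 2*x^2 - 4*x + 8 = (x - 2)*(x^2 - 4) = (x - 2)*(x + 2)*(x - 2)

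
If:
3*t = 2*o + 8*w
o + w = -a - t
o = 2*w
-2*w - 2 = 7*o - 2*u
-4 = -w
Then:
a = -28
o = 8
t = 16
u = 33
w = 4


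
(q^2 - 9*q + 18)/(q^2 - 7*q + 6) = (q - 3)/(q - 1)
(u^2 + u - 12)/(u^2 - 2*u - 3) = (u + 4)/(u + 1)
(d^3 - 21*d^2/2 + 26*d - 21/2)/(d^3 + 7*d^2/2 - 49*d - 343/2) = (2*d^2 - 7*d + 3)/(2*d^2 + 21*d + 49)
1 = 1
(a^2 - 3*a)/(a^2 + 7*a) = (a - 3)/(a + 7)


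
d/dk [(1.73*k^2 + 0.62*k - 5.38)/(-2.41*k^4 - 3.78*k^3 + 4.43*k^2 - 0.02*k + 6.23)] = (8.3386*k^5 + 11.022*k^4 - 47.176*k^3 - 63.7904*k^2 + 69.2226*k + 3.755)/(5.8081*k^8 + 18.2196*k^7 - 7.0642*k^6 - 33.3944*k^5 - 10.2525*k^4 - 47.276*k^3 + 55.1982*k^2 - 0.2492*k + 38.8129)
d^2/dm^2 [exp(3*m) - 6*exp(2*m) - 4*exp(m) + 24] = (9*exp(2*m) - 24*exp(m) - 4)*exp(m)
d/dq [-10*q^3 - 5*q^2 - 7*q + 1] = -30*q^2 - 10*q - 7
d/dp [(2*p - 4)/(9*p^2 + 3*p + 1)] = 2*(-9*p^2 + 36*p + 7)/(81*p^4 + 54*p^3 + 27*p^2 + 6*p + 1)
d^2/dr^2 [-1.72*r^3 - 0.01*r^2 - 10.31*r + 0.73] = -10.32*r - 0.02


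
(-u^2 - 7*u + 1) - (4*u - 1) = -u^2 - 11*u + 2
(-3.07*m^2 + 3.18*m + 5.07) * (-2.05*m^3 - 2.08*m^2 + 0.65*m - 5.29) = 6.2935*m^5 - 0.1334*m^4 - 19.0034*m^3 + 7.7617*m^2 - 13.5267*m - 26.8203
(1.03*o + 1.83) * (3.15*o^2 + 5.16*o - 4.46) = 3.2445*o^3 + 11.0793*o^2 + 4.849*o - 8.1618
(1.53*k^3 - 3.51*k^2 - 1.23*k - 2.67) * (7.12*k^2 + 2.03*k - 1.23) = 10.8936*k^5 - 21.8853*k^4 - 17.7648*k^3 - 17.19*k^2 - 3.9072*k + 3.2841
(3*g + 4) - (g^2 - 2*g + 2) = -g^2 + 5*g + 2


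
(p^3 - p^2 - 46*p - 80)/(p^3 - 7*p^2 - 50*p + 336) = (p^2 + 7*p + 10)/(p^2 + p - 42)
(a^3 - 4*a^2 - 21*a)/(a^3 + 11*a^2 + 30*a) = (a^2 - 4*a - 21)/(a^2 + 11*a + 30)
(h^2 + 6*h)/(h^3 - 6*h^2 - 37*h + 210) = h/(h^2 - 12*h + 35)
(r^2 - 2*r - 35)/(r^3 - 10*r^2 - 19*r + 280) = 1/(r - 8)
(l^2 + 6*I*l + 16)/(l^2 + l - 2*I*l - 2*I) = (l + 8*I)/(l + 1)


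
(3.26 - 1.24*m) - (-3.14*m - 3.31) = 1.9*m + 6.57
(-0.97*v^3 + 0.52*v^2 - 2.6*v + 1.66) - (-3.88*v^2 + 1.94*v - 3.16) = -0.97*v^3 + 4.4*v^2 - 4.54*v + 4.82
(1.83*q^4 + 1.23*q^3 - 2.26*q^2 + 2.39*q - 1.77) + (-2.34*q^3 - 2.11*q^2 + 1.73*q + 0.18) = 1.83*q^4 - 1.11*q^3 - 4.37*q^2 + 4.12*q - 1.59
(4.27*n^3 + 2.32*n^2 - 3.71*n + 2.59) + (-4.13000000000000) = 4.27*n^3 + 2.32*n^2 - 3.71*n - 1.54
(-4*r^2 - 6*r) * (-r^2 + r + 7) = 4*r^4 + 2*r^3 - 34*r^2 - 42*r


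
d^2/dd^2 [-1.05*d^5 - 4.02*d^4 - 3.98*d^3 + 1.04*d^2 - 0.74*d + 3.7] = -21.0*d^3 - 48.24*d^2 - 23.88*d + 2.08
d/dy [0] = 0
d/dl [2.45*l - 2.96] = 2.45000000000000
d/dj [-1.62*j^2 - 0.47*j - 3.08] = -3.24*j - 0.47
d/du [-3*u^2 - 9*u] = -6*u - 9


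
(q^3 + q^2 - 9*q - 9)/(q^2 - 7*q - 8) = (q^2 - 9)/(q - 8)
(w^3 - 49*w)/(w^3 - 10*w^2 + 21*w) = (w + 7)/(w - 3)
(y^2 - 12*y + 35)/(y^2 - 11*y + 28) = (y - 5)/(y - 4)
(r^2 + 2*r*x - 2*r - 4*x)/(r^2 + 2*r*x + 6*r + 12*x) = (r - 2)/(r + 6)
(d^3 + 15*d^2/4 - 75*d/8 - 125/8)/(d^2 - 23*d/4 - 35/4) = (2*d^2 + 5*d - 25)/(2*(d - 7))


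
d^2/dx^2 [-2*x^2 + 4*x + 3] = -4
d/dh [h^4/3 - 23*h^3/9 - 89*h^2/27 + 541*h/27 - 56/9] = 4*h^3/3 - 23*h^2/3 - 178*h/27 + 541/27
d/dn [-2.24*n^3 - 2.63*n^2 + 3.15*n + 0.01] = -6.72*n^2 - 5.26*n + 3.15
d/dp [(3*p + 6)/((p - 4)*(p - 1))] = 3*(-p^2 - 4*p + 14)/(p^4 - 10*p^3 + 33*p^2 - 40*p + 16)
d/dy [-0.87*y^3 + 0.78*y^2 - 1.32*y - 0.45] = -2.61*y^2 + 1.56*y - 1.32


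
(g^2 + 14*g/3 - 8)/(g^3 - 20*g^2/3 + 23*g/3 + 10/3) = (3*g^2 + 14*g - 24)/(3*g^3 - 20*g^2 + 23*g + 10)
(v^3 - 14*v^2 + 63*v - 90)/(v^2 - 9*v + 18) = v - 5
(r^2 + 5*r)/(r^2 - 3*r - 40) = r/(r - 8)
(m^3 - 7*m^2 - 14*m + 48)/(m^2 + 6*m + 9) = (m^2 - 10*m + 16)/(m + 3)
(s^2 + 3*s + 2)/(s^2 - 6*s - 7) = (s + 2)/(s - 7)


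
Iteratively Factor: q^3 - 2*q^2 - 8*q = (q)*(q^2 - 2*q - 8) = q*(q + 2)*(q - 4)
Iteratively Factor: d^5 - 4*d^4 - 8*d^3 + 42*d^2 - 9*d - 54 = (d + 1)*(d^4 - 5*d^3 - 3*d^2 + 45*d - 54) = (d - 3)*(d + 1)*(d^3 - 2*d^2 - 9*d + 18) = (d - 3)*(d - 2)*(d + 1)*(d^2 - 9) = (d - 3)*(d - 2)*(d + 1)*(d + 3)*(d - 3)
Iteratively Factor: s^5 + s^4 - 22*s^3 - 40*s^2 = (s + 4)*(s^4 - 3*s^3 - 10*s^2) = (s - 5)*(s + 4)*(s^3 + 2*s^2) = (s - 5)*(s + 2)*(s + 4)*(s^2) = s*(s - 5)*(s + 2)*(s + 4)*(s)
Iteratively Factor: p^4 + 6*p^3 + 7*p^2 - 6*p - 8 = (p + 1)*(p^3 + 5*p^2 + 2*p - 8) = (p + 1)*(p + 2)*(p^2 + 3*p - 4) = (p + 1)*(p + 2)*(p + 4)*(p - 1)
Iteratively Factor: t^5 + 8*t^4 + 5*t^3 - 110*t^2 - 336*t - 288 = (t + 4)*(t^4 + 4*t^3 - 11*t^2 - 66*t - 72) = (t + 3)*(t + 4)*(t^3 + t^2 - 14*t - 24) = (t - 4)*(t + 3)*(t + 4)*(t^2 + 5*t + 6) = (t - 4)*(t + 3)^2*(t + 4)*(t + 2)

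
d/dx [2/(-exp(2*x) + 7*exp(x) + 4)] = (4*exp(x) - 14)*exp(x)/(-exp(2*x) + 7*exp(x) + 4)^2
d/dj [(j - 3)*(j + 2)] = 2*j - 1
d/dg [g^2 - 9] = 2*g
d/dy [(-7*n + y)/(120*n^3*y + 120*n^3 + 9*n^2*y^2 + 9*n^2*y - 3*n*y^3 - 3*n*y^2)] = (40*n^2*y + 40*n^2 + 3*n*y^2 + 3*n*y - y^3 - y^2 + (7*n - y)*(40*n^2 + 6*n*y + 3*n - 3*y^2 - 2*y))/(3*n*(40*n^2*y + 40*n^2 + 3*n*y^2 + 3*n*y - y^3 - y^2)^2)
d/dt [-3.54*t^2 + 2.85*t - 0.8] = 2.85 - 7.08*t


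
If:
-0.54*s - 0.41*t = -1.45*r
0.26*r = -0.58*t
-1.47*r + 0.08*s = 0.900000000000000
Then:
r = -0.73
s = -2.22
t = 0.33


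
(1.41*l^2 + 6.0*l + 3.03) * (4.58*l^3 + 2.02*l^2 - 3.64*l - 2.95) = 6.4578*l^5 + 30.3282*l^4 + 20.865*l^3 - 19.8789*l^2 - 28.7292*l - 8.9385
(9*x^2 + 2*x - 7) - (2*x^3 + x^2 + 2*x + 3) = -2*x^3 + 8*x^2 - 10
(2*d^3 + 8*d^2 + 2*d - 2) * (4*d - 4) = 8*d^4 + 24*d^3 - 24*d^2 - 16*d + 8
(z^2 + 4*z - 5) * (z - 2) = z^3 + 2*z^2 - 13*z + 10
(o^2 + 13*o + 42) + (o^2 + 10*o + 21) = 2*o^2 + 23*o + 63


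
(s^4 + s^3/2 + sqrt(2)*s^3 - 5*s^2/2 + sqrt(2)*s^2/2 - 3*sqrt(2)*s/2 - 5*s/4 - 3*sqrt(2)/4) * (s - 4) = s^5 - 7*s^4/2 + sqrt(2)*s^4 - 7*sqrt(2)*s^3/2 - 9*s^3/2 - 7*sqrt(2)*s^2/2 + 35*s^2/4 + 5*s + 21*sqrt(2)*s/4 + 3*sqrt(2)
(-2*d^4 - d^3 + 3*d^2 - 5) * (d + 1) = -2*d^5 - 3*d^4 + 2*d^3 + 3*d^2 - 5*d - 5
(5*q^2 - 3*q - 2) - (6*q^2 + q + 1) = -q^2 - 4*q - 3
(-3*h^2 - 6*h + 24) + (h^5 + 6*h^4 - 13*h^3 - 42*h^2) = h^5 + 6*h^4 - 13*h^3 - 45*h^2 - 6*h + 24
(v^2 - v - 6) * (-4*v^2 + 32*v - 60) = -4*v^4 + 36*v^3 - 68*v^2 - 132*v + 360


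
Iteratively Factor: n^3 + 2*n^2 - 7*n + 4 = (n - 1)*(n^2 + 3*n - 4) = (n - 1)*(n + 4)*(n - 1)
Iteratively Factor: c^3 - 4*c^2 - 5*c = (c - 5)*(c^2 + c) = (c - 5)*(c + 1)*(c)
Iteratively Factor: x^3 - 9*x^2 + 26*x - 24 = (x - 4)*(x^2 - 5*x + 6) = (x - 4)*(x - 3)*(x - 2)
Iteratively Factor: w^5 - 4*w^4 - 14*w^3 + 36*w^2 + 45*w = (w + 3)*(w^4 - 7*w^3 + 7*w^2 + 15*w) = (w + 1)*(w + 3)*(w^3 - 8*w^2 + 15*w) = (w - 5)*(w + 1)*(w + 3)*(w^2 - 3*w) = (w - 5)*(w - 3)*(w + 1)*(w + 3)*(w)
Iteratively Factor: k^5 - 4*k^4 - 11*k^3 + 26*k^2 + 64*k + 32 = (k + 1)*(k^4 - 5*k^3 - 6*k^2 + 32*k + 32) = (k - 4)*(k + 1)*(k^3 - k^2 - 10*k - 8) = (k - 4)^2*(k + 1)*(k^2 + 3*k + 2) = (k - 4)^2*(k + 1)^2*(k + 2)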